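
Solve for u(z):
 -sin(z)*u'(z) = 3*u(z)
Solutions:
 u(z) = C1*(cos(z) + 1)^(3/2)/(cos(z) - 1)^(3/2)


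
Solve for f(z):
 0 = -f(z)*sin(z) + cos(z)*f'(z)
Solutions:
 f(z) = C1/cos(z)


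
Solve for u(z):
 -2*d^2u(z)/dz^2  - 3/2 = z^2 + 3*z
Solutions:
 u(z) = C1 + C2*z - z^4/24 - z^3/4 - 3*z^2/8


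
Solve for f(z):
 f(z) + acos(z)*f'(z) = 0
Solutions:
 f(z) = C1*exp(-Integral(1/acos(z), z))


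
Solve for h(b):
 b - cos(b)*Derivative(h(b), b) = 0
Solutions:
 h(b) = C1 + Integral(b/cos(b), b)


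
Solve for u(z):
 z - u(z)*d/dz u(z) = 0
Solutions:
 u(z) = -sqrt(C1 + z^2)
 u(z) = sqrt(C1 + z^2)


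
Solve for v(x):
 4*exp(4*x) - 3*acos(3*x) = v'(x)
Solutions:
 v(x) = C1 - 3*x*acos(3*x) + sqrt(1 - 9*x^2) + exp(4*x)


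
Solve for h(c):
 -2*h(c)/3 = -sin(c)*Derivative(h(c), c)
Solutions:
 h(c) = C1*(cos(c) - 1)^(1/3)/(cos(c) + 1)^(1/3)


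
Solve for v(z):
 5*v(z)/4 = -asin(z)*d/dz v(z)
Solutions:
 v(z) = C1*exp(-5*Integral(1/asin(z), z)/4)


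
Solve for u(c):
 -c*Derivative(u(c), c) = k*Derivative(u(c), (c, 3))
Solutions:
 u(c) = C1 + Integral(C2*airyai(c*(-1/k)^(1/3)) + C3*airybi(c*(-1/k)^(1/3)), c)


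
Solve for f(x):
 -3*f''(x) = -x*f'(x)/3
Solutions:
 f(x) = C1 + C2*erfi(sqrt(2)*x/6)


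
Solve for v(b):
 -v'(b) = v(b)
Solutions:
 v(b) = C1*exp(-b)


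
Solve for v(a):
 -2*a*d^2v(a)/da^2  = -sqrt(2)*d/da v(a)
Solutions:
 v(a) = C1 + C2*a^(sqrt(2)/2 + 1)


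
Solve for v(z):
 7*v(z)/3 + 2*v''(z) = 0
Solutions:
 v(z) = C1*sin(sqrt(42)*z/6) + C2*cos(sqrt(42)*z/6)


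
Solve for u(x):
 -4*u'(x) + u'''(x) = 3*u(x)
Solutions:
 u(x) = C1*exp(-x) + C2*exp(x*(1 - sqrt(13))/2) + C3*exp(x*(1 + sqrt(13))/2)


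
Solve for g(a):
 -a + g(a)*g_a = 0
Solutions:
 g(a) = -sqrt(C1 + a^2)
 g(a) = sqrt(C1 + a^2)


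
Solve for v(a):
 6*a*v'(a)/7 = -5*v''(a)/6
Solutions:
 v(a) = C1 + C2*erf(3*sqrt(70)*a/35)


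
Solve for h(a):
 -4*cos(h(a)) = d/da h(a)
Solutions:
 h(a) = pi - asin((C1 + exp(8*a))/(C1 - exp(8*a)))
 h(a) = asin((C1 + exp(8*a))/(C1 - exp(8*a)))


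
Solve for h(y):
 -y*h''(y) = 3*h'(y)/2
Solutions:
 h(y) = C1 + C2/sqrt(y)


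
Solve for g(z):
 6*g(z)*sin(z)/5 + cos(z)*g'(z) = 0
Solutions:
 g(z) = C1*cos(z)^(6/5)


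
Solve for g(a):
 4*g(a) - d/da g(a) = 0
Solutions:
 g(a) = C1*exp(4*a)


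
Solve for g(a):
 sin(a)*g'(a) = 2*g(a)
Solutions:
 g(a) = C1*(cos(a) - 1)/(cos(a) + 1)


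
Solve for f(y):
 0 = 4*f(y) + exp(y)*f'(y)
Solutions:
 f(y) = C1*exp(4*exp(-y))


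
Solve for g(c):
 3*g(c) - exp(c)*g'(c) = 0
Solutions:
 g(c) = C1*exp(-3*exp(-c))


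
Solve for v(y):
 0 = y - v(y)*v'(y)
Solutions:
 v(y) = -sqrt(C1 + y^2)
 v(y) = sqrt(C1 + y^2)


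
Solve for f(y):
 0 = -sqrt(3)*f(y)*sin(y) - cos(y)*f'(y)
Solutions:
 f(y) = C1*cos(y)^(sqrt(3))


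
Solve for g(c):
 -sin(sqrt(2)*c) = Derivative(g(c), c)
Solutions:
 g(c) = C1 + sqrt(2)*cos(sqrt(2)*c)/2


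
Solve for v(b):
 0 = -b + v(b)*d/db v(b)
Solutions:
 v(b) = -sqrt(C1 + b^2)
 v(b) = sqrt(C1 + b^2)


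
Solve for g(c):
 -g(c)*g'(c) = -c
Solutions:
 g(c) = -sqrt(C1 + c^2)
 g(c) = sqrt(C1 + c^2)


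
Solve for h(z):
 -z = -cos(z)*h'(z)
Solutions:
 h(z) = C1 + Integral(z/cos(z), z)


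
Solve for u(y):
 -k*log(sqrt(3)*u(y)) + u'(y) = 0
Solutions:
 Integral(1/(2*log(_y) + log(3)), (_y, u(y))) = C1 + k*y/2


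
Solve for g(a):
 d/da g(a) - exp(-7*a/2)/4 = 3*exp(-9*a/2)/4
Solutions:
 g(a) = C1 - exp(-7*a/2)/14 - exp(-9*a/2)/6


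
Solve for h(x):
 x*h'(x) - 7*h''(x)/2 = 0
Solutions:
 h(x) = C1 + C2*erfi(sqrt(7)*x/7)


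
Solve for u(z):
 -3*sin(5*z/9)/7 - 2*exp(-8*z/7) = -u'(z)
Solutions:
 u(z) = C1 - 27*cos(5*z/9)/35 - 7*exp(-8*z/7)/4


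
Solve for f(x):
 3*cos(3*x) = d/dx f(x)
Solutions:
 f(x) = C1 + sin(3*x)


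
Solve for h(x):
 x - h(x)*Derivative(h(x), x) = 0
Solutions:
 h(x) = -sqrt(C1 + x^2)
 h(x) = sqrt(C1 + x^2)


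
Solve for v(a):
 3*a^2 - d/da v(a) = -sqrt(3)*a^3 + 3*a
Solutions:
 v(a) = C1 + sqrt(3)*a^4/4 + a^3 - 3*a^2/2


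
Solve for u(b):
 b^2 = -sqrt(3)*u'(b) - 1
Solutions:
 u(b) = C1 - sqrt(3)*b^3/9 - sqrt(3)*b/3


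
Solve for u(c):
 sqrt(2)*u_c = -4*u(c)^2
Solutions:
 u(c) = 1/(C1 + 2*sqrt(2)*c)


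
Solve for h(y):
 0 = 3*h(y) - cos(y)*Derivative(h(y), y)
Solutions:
 h(y) = C1*(sin(y) + 1)^(3/2)/(sin(y) - 1)^(3/2)


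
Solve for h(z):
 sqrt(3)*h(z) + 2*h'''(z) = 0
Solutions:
 h(z) = C3*exp(-2^(2/3)*3^(1/6)*z/2) + (C1*sin(6^(2/3)*z/4) + C2*cos(6^(2/3)*z/4))*exp(2^(2/3)*3^(1/6)*z/4)


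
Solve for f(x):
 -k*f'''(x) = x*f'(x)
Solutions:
 f(x) = C1 + Integral(C2*airyai(x*(-1/k)^(1/3)) + C3*airybi(x*(-1/k)^(1/3)), x)


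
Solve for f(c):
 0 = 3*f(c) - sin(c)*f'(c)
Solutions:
 f(c) = C1*(cos(c) - 1)^(3/2)/(cos(c) + 1)^(3/2)


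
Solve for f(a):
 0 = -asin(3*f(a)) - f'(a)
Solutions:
 Integral(1/asin(3*_y), (_y, f(a))) = C1 - a


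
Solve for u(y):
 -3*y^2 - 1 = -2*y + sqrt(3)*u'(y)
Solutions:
 u(y) = C1 - sqrt(3)*y^3/3 + sqrt(3)*y^2/3 - sqrt(3)*y/3


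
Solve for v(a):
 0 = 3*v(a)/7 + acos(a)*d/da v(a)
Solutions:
 v(a) = C1*exp(-3*Integral(1/acos(a), a)/7)


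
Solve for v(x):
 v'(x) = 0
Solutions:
 v(x) = C1


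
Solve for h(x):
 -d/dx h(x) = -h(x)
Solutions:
 h(x) = C1*exp(x)


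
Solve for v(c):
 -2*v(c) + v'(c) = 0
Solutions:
 v(c) = C1*exp(2*c)


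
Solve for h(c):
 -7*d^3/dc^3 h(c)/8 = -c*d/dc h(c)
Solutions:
 h(c) = C1 + Integral(C2*airyai(2*7^(2/3)*c/7) + C3*airybi(2*7^(2/3)*c/7), c)


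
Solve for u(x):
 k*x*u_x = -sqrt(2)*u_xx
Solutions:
 u(x) = Piecewise((-2^(3/4)*sqrt(pi)*C1*erf(2^(1/4)*sqrt(k)*x/2)/(2*sqrt(k)) - C2, (k > 0) | (k < 0)), (-C1*x - C2, True))


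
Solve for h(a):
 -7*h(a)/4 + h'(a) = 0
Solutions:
 h(a) = C1*exp(7*a/4)


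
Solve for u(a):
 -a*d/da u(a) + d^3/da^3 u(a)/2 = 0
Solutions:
 u(a) = C1 + Integral(C2*airyai(2^(1/3)*a) + C3*airybi(2^(1/3)*a), a)


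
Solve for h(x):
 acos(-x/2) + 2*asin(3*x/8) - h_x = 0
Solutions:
 h(x) = C1 + x*acos(-x/2) + 2*x*asin(3*x/8) + sqrt(4 - x^2) + 2*sqrt(64 - 9*x^2)/3


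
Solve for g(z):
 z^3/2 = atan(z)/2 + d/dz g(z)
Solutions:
 g(z) = C1 + z^4/8 - z*atan(z)/2 + log(z^2 + 1)/4


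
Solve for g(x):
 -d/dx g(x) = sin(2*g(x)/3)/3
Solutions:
 x/3 + 3*log(cos(2*g(x)/3) - 1)/4 - 3*log(cos(2*g(x)/3) + 1)/4 = C1


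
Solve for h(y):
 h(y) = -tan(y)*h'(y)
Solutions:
 h(y) = C1/sin(y)


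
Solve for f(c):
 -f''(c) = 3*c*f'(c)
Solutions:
 f(c) = C1 + C2*erf(sqrt(6)*c/2)


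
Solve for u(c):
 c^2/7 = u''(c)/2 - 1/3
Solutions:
 u(c) = C1 + C2*c + c^4/42 + c^2/3


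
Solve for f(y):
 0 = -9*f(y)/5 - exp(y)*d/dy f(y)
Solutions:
 f(y) = C1*exp(9*exp(-y)/5)


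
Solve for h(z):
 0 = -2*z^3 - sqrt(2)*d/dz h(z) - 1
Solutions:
 h(z) = C1 - sqrt(2)*z^4/4 - sqrt(2)*z/2


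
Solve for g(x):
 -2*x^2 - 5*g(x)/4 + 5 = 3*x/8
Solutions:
 g(x) = -8*x^2/5 - 3*x/10 + 4


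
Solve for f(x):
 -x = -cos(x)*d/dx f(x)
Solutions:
 f(x) = C1 + Integral(x/cos(x), x)


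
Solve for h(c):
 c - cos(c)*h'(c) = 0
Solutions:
 h(c) = C1 + Integral(c/cos(c), c)


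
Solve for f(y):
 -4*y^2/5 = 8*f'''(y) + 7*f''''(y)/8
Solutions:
 f(y) = C1 + C2*y + C3*y^2 + C4*exp(-64*y/7) - y^5/600 + 7*y^4/7680 - 49*y^3/122880


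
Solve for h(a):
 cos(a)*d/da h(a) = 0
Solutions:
 h(a) = C1


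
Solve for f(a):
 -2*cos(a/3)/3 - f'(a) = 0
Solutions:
 f(a) = C1 - 2*sin(a/3)


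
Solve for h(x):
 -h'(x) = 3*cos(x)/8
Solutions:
 h(x) = C1 - 3*sin(x)/8


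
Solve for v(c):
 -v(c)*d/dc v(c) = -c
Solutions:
 v(c) = -sqrt(C1 + c^2)
 v(c) = sqrt(C1 + c^2)


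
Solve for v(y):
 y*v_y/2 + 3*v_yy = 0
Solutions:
 v(y) = C1 + C2*erf(sqrt(3)*y/6)


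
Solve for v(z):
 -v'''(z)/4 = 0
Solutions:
 v(z) = C1 + C2*z + C3*z^2


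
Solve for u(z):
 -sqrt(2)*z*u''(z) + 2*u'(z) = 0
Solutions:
 u(z) = C1 + C2*z^(1 + sqrt(2))


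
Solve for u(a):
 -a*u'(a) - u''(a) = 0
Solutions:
 u(a) = C1 + C2*erf(sqrt(2)*a/2)


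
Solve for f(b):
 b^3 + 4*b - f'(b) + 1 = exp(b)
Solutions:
 f(b) = C1 + b^4/4 + 2*b^2 + b - exp(b)


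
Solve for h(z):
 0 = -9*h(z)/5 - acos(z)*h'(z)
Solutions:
 h(z) = C1*exp(-9*Integral(1/acos(z), z)/5)


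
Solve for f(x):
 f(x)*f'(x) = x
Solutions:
 f(x) = -sqrt(C1 + x^2)
 f(x) = sqrt(C1 + x^2)


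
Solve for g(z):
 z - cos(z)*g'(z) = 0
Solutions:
 g(z) = C1 + Integral(z/cos(z), z)


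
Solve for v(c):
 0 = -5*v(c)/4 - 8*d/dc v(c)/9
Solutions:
 v(c) = C1*exp(-45*c/32)


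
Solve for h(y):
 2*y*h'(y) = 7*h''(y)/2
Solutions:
 h(y) = C1 + C2*erfi(sqrt(14)*y/7)


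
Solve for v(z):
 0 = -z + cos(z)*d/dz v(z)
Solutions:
 v(z) = C1 + Integral(z/cos(z), z)


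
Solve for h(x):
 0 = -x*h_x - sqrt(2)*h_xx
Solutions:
 h(x) = C1 + C2*erf(2^(1/4)*x/2)


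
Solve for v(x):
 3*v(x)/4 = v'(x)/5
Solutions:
 v(x) = C1*exp(15*x/4)


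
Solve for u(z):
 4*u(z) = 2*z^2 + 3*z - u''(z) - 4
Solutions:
 u(z) = C1*sin(2*z) + C2*cos(2*z) + z^2/2 + 3*z/4 - 5/4


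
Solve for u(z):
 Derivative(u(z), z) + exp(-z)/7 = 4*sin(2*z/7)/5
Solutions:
 u(z) = C1 - 14*cos(2*z/7)/5 + exp(-z)/7


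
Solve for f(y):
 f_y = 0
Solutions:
 f(y) = C1


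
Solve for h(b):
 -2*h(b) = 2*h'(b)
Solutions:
 h(b) = C1*exp(-b)


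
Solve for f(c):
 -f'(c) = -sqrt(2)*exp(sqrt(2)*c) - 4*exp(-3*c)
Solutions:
 f(c) = C1 + exp(sqrt(2)*c) - 4*exp(-3*c)/3


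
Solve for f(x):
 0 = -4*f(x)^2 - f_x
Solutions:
 f(x) = 1/(C1 + 4*x)


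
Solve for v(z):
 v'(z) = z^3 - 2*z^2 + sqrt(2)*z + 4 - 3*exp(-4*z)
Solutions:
 v(z) = C1 + z^4/4 - 2*z^3/3 + sqrt(2)*z^2/2 + 4*z + 3*exp(-4*z)/4


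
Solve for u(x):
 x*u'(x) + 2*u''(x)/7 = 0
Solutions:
 u(x) = C1 + C2*erf(sqrt(7)*x/2)


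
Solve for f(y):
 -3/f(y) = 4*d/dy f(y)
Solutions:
 f(y) = -sqrt(C1 - 6*y)/2
 f(y) = sqrt(C1 - 6*y)/2


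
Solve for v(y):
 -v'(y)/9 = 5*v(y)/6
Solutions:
 v(y) = C1*exp(-15*y/2)


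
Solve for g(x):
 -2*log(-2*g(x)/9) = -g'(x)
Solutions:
 -Integral(1/(log(-_y) - 2*log(3) + log(2)), (_y, g(x)))/2 = C1 - x


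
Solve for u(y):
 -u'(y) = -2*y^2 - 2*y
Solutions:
 u(y) = C1 + 2*y^3/3 + y^2


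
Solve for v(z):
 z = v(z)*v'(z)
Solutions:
 v(z) = -sqrt(C1 + z^2)
 v(z) = sqrt(C1 + z^2)


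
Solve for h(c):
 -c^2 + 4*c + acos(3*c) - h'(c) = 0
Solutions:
 h(c) = C1 - c^3/3 + 2*c^2 + c*acos(3*c) - sqrt(1 - 9*c^2)/3


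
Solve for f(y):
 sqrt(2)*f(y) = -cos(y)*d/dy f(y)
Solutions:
 f(y) = C1*(sin(y) - 1)^(sqrt(2)/2)/(sin(y) + 1)^(sqrt(2)/2)


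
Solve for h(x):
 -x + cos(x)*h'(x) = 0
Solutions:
 h(x) = C1 + Integral(x/cos(x), x)


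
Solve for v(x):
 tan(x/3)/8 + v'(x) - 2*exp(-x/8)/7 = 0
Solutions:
 v(x) = C1 - 3*log(tan(x/3)^2 + 1)/16 - 16*exp(-x/8)/7


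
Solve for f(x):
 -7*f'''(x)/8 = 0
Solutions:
 f(x) = C1 + C2*x + C3*x^2


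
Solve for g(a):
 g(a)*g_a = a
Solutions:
 g(a) = -sqrt(C1 + a^2)
 g(a) = sqrt(C1 + a^2)


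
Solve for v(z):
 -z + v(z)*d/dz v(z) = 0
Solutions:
 v(z) = -sqrt(C1 + z^2)
 v(z) = sqrt(C1 + z^2)


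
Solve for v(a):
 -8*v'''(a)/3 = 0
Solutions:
 v(a) = C1 + C2*a + C3*a^2


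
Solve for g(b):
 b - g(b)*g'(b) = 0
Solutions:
 g(b) = -sqrt(C1 + b^2)
 g(b) = sqrt(C1 + b^2)


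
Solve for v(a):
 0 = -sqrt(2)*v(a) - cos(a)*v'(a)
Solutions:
 v(a) = C1*(sin(a) - 1)^(sqrt(2)/2)/(sin(a) + 1)^(sqrt(2)/2)


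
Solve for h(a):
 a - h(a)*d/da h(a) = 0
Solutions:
 h(a) = -sqrt(C1 + a^2)
 h(a) = sqrt(C1 + a^2)


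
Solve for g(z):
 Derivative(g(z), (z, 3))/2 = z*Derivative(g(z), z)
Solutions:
 g(z) = C1 + Integral(C2*airyai(2^(1/3)*z) + C3*airybi(2^(1/3)*z), z)


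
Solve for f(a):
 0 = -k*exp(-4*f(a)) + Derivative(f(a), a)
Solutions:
 f(a) = log(-I*(C1 + 4*a*k)^(1/4))
 f(a) = log(I*(C1 + 4*a*k)^(1/4))
 f(a) = log(-(C1 + 4*a*k)^(1/4))
 f(a) = log(C1 + 4*a*k)/4


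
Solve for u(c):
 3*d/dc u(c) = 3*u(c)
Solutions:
 u(c) = C1*exp(c)


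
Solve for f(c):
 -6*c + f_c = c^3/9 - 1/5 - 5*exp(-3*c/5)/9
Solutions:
 f(c) = C1 + c^4/36 + 3*c^2 - c/5 + 25*exp(-3*c/5)/27


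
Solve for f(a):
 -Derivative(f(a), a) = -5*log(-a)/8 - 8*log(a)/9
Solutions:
 f(a) = C1 + 109*a*log(a)/72 + a*(-109 + 45*I*pi)/72


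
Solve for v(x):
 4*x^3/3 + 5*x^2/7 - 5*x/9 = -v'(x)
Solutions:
 v(x) = C1 - x^4/3 - 5*x^3/21 + 5*x^2/18


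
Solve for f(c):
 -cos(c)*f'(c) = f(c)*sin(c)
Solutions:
 f(c) = C1*cos(c)


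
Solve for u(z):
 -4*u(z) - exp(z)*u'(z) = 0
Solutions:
 u(z) = C1*exp(4*exp(-z))


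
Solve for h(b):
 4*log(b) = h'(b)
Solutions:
 h(b) = C1 + 4*b*log(b) - 4*b


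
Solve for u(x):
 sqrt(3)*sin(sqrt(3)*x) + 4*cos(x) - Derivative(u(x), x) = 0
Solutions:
 u(x) = C1 + 4*sin(x) - cos(sqrt(3)*x)


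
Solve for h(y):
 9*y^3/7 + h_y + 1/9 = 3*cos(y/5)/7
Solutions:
 h(y) = C1 - 9*y^4/28 - y/9 + 15*sin(y/5)/7


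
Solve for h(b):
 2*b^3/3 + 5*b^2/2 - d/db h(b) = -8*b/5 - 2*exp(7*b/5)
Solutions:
 h(b) = C1 + b^4/6 + 5*b^3/6 + 4*b^2/5 + 10*exp(7*b/5)/7


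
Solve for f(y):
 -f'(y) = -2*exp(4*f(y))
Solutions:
 f(y) = log(-(-1/(C1 + 8*y))^(1/4))
 f(y) = log(-1/(C1 + 8*y))/4
 f(y) = log(-I*(-1/(C1 + 8*y))^(1/4))
 f(y) = log(I*(-1/(C1 + 8*y))^(1/4))


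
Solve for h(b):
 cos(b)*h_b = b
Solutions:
 h(b) = C1 + Integral(b/cos(b), b)


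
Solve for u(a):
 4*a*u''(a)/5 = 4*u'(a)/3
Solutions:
 u(a) = C1 + C2*a^(8/3)


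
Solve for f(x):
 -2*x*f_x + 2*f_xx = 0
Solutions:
 f(x) = C1 + C2*erfi(sqrt(2)*x/2)


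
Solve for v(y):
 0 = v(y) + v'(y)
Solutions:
 v(y) = C1*exp(-y)


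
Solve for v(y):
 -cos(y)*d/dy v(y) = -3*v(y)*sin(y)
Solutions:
 v(y) = C1/cos(y)^3


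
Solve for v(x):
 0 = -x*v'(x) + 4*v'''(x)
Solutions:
 v(x) = C1 + Integral(C2*airyai(2^(1/3)*x/2) + C3*airybi(2^(1/3)*x/2), x)


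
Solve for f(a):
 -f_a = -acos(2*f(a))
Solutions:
 Integral(1/acos(2*_y), (_y, f(a))) = C1 + a


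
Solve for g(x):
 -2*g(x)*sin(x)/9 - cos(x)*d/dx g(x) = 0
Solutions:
 g(x) = C1*cos(x)^(2/9)


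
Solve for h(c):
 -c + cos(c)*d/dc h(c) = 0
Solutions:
 h(c) = C1 + Integral(c/cos(c), c)


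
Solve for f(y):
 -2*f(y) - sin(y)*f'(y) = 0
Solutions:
 f(y) = C1*(cos(y) + 1)/(cos(y) - 1)


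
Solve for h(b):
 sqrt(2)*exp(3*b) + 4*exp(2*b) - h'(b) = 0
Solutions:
 h(b) = C1 + sqrt(2)*exp(3*b)/3 + 2*exp(2*b)


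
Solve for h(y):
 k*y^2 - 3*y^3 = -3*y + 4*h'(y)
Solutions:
 h(y) = C1 + k*y^3/12 - 3*y^4/16 + 3*y^2/8


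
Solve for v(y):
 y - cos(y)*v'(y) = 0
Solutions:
 v(y) = C1 + Integral(y/cos(y), y)


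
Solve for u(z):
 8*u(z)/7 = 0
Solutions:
 u(z) = 0


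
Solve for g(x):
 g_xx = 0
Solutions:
 g(x) = C1 + C2*x


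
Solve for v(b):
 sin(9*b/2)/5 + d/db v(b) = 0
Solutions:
 v(b) = C1 + 2*cos(9*b/2)/45


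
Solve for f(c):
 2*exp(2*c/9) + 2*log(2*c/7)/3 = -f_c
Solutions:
 f(c) = C1 - 2*c*log(c)/3 + 2*c*(-log(2) + 1 + log(7))/3 - 9*exp(2*c/9)


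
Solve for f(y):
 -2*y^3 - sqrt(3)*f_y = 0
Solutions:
 f(y) = C1 - sqrt(3)*y^4/6


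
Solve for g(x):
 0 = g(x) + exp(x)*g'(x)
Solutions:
 g(x) = C1*exp(exp(-x))


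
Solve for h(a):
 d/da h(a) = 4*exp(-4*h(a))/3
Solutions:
 h(a) = log(-I*(C1 + 16*a/3)^(1/4))
 h(a) = log(I*(C1 + 16*a/3)^(1/4))
 h(a) = log(-(C1 + 16*a/3)^(1/4))
 h(a) = log(C1 + 16*a/3)/4


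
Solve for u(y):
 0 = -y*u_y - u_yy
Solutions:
 u(y) = C1 + C2*erf(sqrt(2)*y/2)


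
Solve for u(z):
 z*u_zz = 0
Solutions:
 u(z) = C1 + C2*z


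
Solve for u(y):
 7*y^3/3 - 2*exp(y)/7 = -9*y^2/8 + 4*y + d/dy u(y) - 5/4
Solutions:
 u(y) = C1 + 7*y^4/12 + 3*y^3/8 - 2*y^2 + 5*y/4 - 2*exp(y)/7


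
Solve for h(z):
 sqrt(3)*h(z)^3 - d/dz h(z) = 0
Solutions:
 h(z) = -sqrt(2)*sqrt(-1/(C1 + sqrt(3)*z))/2
 h(z) = sqrt(2)*sqrt(-1/(C1 + sqrt(3)*z))/2


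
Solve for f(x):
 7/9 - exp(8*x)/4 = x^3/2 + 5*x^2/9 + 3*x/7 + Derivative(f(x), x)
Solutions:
 f(x) = C1 - x^4/8 - 5*x^3/27 - 3*x^2/14 + 7*x/9 - exp(8*x)/32


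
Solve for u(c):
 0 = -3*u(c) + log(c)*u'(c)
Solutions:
 u(c) = C1*exp(3*li(c))


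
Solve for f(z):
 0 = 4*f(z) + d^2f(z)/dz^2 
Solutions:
 f(z) = C1*sin(2*z) + C2*cos(2*z)


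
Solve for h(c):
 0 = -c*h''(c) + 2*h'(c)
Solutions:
 h(c) = C1 + C2*c^3


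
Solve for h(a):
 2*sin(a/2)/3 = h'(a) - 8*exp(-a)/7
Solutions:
 h(a) = C1 - 4*cos(a/2)/3 - 8*exp(-a)/7


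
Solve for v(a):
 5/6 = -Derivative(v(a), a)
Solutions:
 v(a) = C1 - 5*a/6


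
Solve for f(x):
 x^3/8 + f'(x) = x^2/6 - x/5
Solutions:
 f(x) = C1 - x^4/32 + x^3/18 - x^2/10


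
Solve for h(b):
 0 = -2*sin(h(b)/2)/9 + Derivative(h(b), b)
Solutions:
 -2*b/9 + log(cos(h(b)/2) - 1) - log(cos(h(b)/2) + 1) = C1


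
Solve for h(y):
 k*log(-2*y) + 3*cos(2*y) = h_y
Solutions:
 h(y) = C1 + k*y*(log(-y) - 1) + k*y*log(2) + 3*sin(2*y)/2


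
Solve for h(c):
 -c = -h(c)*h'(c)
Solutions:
 h(c) = -sqrt(C1 + c^2)
 h(c) = sqrt(C1 + c^2)


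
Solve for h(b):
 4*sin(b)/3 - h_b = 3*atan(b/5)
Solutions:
 h(b) = C1 - 3*b*atan(b/5) + 15*log(b^2 + 25)/2 - 4*cos(b)/3


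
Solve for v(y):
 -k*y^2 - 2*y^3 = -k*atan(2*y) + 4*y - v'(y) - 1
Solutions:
 v(y) = C1 + k*y^3/3 - k*(y*atan(2*y) - log(4*y^2 + 1)/4) + y^4/2 + 2*y^2 - y


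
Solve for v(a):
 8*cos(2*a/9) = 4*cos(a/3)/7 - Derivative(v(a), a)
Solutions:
 v(a) = C1 - 36*sin(2*a/9) + 12*sin(a/3)/7


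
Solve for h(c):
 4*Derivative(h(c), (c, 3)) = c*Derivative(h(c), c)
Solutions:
 h(c) = C1 + Integral(C2*airyai(2^(1/3)*c/2) + C3*airybi(2^(1/3)*c/2), c)


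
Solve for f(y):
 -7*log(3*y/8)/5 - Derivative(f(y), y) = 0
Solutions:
 f(y) = C1 - 7*y*log(y)/5 - 7*y*log(3)/5 + 7*y/5 + 21*y*log(2)/5


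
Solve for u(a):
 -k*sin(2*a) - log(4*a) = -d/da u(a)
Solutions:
 u(a) = C1 + a*log(a) - a + 2*a*log(2) - k*cos(2*a)/2


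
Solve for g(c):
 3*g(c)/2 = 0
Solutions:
 g(c) = 0


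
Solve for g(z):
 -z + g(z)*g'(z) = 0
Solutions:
 g(z) = -sqrt(C1 + z^2)
 g(z) = sqrt(C1 + z^2)


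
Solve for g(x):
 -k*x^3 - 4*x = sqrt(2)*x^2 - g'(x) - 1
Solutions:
 g(x) = C1 + k*x^4/4 + sqrt(2)*x^3/3 + 2*x^2 - x


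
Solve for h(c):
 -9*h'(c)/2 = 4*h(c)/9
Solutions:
 h(c) = C1*exp(-8*c/81)


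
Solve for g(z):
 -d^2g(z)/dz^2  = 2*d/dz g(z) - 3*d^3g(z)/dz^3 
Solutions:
 g(z) = C1 + C2*exp(-2*z/3) + C3*exp(z)


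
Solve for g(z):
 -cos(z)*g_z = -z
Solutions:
 g(z) = C1 + Integral(z/cos(z), z)


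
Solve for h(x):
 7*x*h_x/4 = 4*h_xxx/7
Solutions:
 h(x) = C1 + Integral(C2*airyai(14^(2/3)*x/4) + C3*airybi(14^(2/3)*x/4), x)


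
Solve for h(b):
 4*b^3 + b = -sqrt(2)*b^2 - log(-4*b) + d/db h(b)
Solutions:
 h(b) = C1 + b^4 + sqrt(2)*b^3/3 + b^2/2 + b*log(-b) + b*(-1 + 2*log(2))


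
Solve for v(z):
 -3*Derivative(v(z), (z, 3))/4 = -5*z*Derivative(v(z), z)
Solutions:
 v(z) = C1 + Integral(C2*airyai(20^(1/3)*3^(2/3)*z/3) + C3*airybi(20^(1/3)*3^(2/3)*z/3), z)


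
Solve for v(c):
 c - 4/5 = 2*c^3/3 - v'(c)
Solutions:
 v(c) = C1 + c^4/6 - c^2/2 + 4*c/5


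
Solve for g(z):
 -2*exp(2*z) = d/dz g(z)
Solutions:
 g(z) = C1 - exp(2*z)


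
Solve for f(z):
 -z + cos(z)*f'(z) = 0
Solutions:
 f(z) = C1 + Integral(z/cos(z), z)


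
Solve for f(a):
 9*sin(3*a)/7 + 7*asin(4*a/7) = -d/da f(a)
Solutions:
 f(a) = C1 - 7*a*asin(4*a/7) - 7*sqrt(49 - 16*a^2)/4 + 3*cos(3*a)/7


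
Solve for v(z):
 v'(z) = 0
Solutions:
 v(z) = C1


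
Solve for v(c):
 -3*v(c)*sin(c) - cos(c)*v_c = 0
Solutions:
 v(c) = C1*cos(c)^3


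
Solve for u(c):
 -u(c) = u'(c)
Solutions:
 u(c) = C1*exp(-c)


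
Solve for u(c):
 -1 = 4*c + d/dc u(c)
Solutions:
 u(c) = C1 - 2*c^2 - c


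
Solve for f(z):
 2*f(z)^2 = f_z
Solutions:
 f(z) = -1/(C1 + 2*z)


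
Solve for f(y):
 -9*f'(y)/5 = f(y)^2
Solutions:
 f(y) = 9/(C1 + 5*y)


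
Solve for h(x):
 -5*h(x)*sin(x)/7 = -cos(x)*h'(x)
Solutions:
 h(x) = C1/cos(x)^(5/7)


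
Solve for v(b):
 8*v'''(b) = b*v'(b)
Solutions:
 v(b) = C1 + Integral(C2*airyai(b/2) + C3*airybi(b/2), b)


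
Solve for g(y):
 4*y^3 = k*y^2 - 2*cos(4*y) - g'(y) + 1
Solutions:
 g(y) = C1 + k*y^3/3 - y^4 + y - sin(4*y)/2


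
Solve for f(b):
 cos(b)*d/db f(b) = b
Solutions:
 f(b) = C1 + Integral(b/cos(b), b)


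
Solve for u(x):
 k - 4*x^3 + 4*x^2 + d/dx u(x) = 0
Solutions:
 u(x) = C1 - k*x + x^4 - 4*x^3/3


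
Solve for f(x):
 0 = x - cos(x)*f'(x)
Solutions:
 f(x) = C1 + Integral(x/cos(x), x)


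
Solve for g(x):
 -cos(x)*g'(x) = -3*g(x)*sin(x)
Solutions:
 g(x) = C1/cos(x)^3


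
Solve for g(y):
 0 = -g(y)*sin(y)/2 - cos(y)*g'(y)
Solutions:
 g(y) = C1*sqrt(cos(y))


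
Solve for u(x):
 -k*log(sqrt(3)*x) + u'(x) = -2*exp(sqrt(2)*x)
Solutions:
 u(x) = C1 + k*x*log(x) + k*x*(-1 + log(3)/2) - sqrt(2)*exp(sqrt(2)*x)


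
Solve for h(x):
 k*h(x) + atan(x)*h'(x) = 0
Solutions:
 h(x) = C1*exp(-k*Integral(1/atan(x), x))


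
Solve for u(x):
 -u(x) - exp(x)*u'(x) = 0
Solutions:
 u(x) = C1*exp(exp(-x))


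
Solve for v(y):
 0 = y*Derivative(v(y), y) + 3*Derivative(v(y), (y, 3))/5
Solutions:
 v(y) = C1 + Integral(C2*airyai(-3^(2/3)*5^(1/3)*y/3) + C3*airybi(-3^(2/3)*5^(1/3)*y/3), y)


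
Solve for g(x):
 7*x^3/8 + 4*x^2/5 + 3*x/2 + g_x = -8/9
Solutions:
 g(x) = C1 - 7*x^4/32 - 4*x^3/15 - 3*x^2/4 - 8*x/9


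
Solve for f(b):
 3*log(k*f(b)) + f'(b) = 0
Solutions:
 li(k*f(b))/k = C1 - 3*b


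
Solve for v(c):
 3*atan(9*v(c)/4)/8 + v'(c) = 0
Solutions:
 Integral(1/atan(9*_y/4), (_y, v(c))) = C1 - 3*c/8


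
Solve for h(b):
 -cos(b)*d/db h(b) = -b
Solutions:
 h(b) = C1 + Integral(b/cos(b), b)


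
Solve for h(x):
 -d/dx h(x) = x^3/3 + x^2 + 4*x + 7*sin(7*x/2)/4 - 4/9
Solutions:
 h(x) = C1 - x^4/12 - x^3/3 - 2*x^2 + 4*x/9 + cos(7*x/2)/2


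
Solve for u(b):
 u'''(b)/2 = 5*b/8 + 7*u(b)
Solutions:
 u(b) = C3*exp(14^(1/3)*b) - 5*b/56 + (C1*sin(14^(1/3)*sqrt(3)*b/2) + C2*cos(14^(1/3)*sqrt(3)*b/2))*exp(-14^(1/3)*b/2)


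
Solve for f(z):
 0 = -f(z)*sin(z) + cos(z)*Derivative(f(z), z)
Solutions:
 f(z) = C1/cos(z)


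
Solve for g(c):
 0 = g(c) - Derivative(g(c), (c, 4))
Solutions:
 g(c) = C1*exp(-c) + C2*exp(c) + C3*sin(c) + C4*cos(c)


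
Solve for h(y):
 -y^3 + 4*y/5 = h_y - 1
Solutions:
 h(y) = C1 - y^4/4 + 2*y^2/5 + y


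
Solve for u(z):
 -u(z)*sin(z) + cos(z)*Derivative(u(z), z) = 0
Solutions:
 u(z) = C1/cos(z)


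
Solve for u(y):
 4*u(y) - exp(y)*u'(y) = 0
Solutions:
 u(y) = C1*exp(-4*exp(-y))


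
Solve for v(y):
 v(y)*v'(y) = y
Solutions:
 v(y) = -sqrt(C1 + y^2)
 v(y) = sqrt(C1 + y^2)


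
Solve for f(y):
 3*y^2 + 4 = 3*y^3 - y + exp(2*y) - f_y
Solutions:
 f(y) = C1 + 3*y^4/4 - y^3 - y^2/2 - 4*y + exp(2*y)/2


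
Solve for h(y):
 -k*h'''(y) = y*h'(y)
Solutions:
 h(y) = C1 + Integral(C2*airyai(y*(-1/k)^(1/3)) + C3*airybi(y*(-1/k)^(1/3)), y)


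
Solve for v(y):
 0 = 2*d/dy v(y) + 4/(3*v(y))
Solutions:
 v(y) = -sqrt(C1 - 12*y)/3
 v(y) = sqrt(C1 - 12*y)/3


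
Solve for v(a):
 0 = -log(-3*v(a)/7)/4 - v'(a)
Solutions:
 4*Integral(1/(log(-_y) - log(7) + log(3)), (_y, v(a))) = C1 - a


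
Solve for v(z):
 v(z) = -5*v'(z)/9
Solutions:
 v(z) = C1*exp(-9*z/5)


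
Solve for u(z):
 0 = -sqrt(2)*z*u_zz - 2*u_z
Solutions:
 u(z) = C1 + C2*z^(1 - sqrt(2))


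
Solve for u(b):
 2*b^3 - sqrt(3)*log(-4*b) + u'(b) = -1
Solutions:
 u(b) = C1 - b^4/2 + sqrt(3)*b*log(-b) + b*(-sqrt(3) - 1 + 2*sqrt(3)*log(2))


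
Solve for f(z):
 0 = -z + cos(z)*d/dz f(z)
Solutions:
 f(z) = C1 + Integral(z/cos(z), z)


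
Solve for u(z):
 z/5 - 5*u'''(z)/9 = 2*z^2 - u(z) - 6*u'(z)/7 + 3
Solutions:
 u(z) = C1*exp(-z*(12*7350^(1/3)/(sqrt(49945) + 245)^(1/3) + 140^(1/3)*3^(2/3)*(sqrt(49945) + 245)^(1/3))/140)*sin(3*3^(1/6)*z*(-140^(1/3)*(sqrt(49945) + 245)^(1/3) + 4*2450^(1/3)*3^(2/3)/(sqrt(49945) + 245)^(1/3))/140) + C2*exp(-z*(12*7350^(1/3)/(sqrt(49945) + 245)^(1/3) + 140^(1/3)*3^(2/3)*(sqrt(49945) + 245)^(1/3))/140)*cos(3*3^(1/6)*z*(-140^(1/3)*(sqrt(49945) + 245)^(1/3) + 4*2450^(1/3)*3^(2/3)/(sqrt(49945) + 245)^(1/3))/140) + C3*exp(z*(12*7350^(1/3)/(sqrt(49945) + 245)^(1/3) + 140^(1/3)*3^(2/3)*(sqrt(49945) + 245)^(1/3))/70) + 2*z^2 - 127*z/35 + 1497/245


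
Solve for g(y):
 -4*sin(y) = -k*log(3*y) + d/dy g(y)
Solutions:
 g(y) = C1 + k*y*(log(y) - 1) + k*y*log(3) + 4*cos(y)


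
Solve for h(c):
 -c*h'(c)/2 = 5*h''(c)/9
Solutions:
 h(c) = C1 + C2*erf(3*sqrt(5)*c/10)


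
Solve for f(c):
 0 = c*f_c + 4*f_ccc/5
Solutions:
 f(c) = C1 + Integral(C2*airyai(-10^(1/3)*c/2) + C3*airybi(-10^(1/3)*c/2), c)


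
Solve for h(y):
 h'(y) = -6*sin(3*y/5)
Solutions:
 h(y) = C1 + 10*cos(3*y/5)


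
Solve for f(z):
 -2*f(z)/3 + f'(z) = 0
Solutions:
 f(z) = C1*exp(2*z/3)


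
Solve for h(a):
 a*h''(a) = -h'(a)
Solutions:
 h(a) = C1 + C2*log(a)


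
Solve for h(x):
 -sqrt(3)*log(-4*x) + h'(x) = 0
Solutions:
 h(x) = C1 + sqrt(3)*x*log(-x) + sqrt(3)*x*(-1 + 2*log(2))


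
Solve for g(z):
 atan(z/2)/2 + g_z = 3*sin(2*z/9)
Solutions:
 g(z) = C1 - z*atan(z/2)/2 + log(z^2 + 4)/2 - 27*cos(2*z/9)/2


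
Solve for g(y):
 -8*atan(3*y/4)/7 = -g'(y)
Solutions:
 g(y) = C1 + 8*y*atan(3*y/4)/7 - 16*log(9*y^2 + 16)/21


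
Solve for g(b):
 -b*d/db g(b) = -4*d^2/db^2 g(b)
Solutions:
 g(b) = C1 + C2*erfi(sqrt(2)*b/4)


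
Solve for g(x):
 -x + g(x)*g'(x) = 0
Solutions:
 g(x) = -sqrt(C1 + x^2)
 g(x) = sqrt(C1 + x^2)


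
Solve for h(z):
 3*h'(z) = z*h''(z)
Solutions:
 h(z) = C1 + C2*z^4


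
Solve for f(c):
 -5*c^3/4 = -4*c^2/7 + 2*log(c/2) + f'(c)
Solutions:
 f(c) = C1 - 5*c^4/16 + 4*c^3/21 - 2*c*log(c) + 2*c*log(2) + 2*c


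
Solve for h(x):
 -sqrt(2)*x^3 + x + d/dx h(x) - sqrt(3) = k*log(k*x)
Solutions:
 h(x) = C1 + k*x*log(k*x) + sqrt(2)*x^4/4 - x^2/2 + x*(-k + sqrt(3))


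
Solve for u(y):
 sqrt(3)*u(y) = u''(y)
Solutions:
 u(y) = C1*exp(-3^(1/4)*y) + C2*exp(3^(1/4)*y)


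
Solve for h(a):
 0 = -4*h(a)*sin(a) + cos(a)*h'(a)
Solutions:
 h(a) = C1/cos(a)^4


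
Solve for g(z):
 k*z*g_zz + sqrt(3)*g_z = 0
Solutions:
 g(z) = C1 + z^(((re(k) - sqrt(3))*re(k) + im(k)^2)/(re(k)^2 + im(k)^2))*(C2*sin(sqrt(3)*log(z)*Abs(im(k))/(re(k)^2 + im(k)^2)) + C3*cos(sqrt(3)*log(z)*im(k)/(re(k)^2 + im(k)^2)))


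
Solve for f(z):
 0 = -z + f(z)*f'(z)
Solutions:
 f(z) = -sqrt(C1 + z^2)
 f(z) = sqrt(C1 + z^2)


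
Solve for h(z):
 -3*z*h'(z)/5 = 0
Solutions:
 h(z) = C1


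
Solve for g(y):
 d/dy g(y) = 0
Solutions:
 g(y) = C1


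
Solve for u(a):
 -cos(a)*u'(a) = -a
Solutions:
 u(a) = C1 + Integral(a/cos(a), a)


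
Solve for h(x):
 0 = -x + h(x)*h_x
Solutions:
 h(x) = -sqrt(C1 + x^2)
 h(x) = sqrt(C1 + x^2)


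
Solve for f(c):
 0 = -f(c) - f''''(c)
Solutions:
 f(c) = (C1*sin(sqrt(2)*c/2) + C2*cos(sqrt(2)*c/2))*exp(-sqrt(2)*c/2) + (C3*sin(sqrt(2)*c/2) + C4*cos(sqrt(2)*c/2))*exp(sqrt(2)*c/2)


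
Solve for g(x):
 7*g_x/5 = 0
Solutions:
 g(x) = C1


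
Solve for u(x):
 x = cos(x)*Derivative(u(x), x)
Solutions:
 u(x) = C1 + Integral(x/cos(x), x)


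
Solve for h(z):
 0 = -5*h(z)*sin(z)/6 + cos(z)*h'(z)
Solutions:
 h(z) = C1/cos(z)^(5/6)


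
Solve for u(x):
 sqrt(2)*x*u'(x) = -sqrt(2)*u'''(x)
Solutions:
 u(x) = C1 + Integral(C2*airyai(-x) + C3*airybi(-x), x)


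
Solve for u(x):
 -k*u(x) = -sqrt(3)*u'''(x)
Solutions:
 u(x) = C1*exp(3^(5/6)*k^(1/3)*x/3) + C2*exp(k^(1/3)*x*(-3^(5/6) + 3*3^(1/3)*I)/6) + C3*exp(-k^(1/3)*x*(3^(5/6) + 3*3^(1/3)*I)/6)


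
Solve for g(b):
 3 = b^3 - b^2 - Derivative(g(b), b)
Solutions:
 g(b) = C1 + b^4/4 - b^3/3 - 3*b


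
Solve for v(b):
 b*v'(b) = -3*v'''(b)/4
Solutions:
 v(b) = C1 + Integral(C2*airyai(-6^(2/3)*b/3) + C3*airybi(-6^(2/3)*b/3), b)


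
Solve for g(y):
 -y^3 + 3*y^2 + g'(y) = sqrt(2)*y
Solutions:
 g(y) = C1 + y^4/4 - y^3 + sqrt(2)*y^2/2


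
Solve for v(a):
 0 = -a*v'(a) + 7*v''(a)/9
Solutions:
 v(a) = C1 + C2*erfi(3*sqrt(14)*a/14)


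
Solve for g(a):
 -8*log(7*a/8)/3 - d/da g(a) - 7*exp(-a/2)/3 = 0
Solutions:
 g(a) = C1 - 8*a*log(a)/3 + a*(-8*log(7)/3 + 8/3 + 8*log(2)) + 14*exp(-a/2)/3


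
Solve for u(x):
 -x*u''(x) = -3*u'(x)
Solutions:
 u(x) = C1 + C2*x^4


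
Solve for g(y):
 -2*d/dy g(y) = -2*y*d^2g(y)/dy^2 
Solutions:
 g(y) = C1 + C2*y^2


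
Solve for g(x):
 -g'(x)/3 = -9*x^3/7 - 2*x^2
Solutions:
 g(x) = C1 + 27*x^4/28 + 2*x^3


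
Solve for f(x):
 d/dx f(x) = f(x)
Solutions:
 f(x) = C1*exp(x)


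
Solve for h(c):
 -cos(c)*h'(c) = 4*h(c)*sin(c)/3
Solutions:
 h(c) = C1*cos(c)^(4/3)


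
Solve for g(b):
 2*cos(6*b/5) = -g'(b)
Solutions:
 g(b) = C1 - 5*sin(6*b/5)/3


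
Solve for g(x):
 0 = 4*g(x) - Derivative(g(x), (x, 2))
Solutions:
 g(x) = C1*exp(-2*x) + C2*exp(2*x)


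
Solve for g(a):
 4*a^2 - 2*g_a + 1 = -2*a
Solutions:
 g(a) = C1 + 2*a^3/3 + a^2/2 + a/2


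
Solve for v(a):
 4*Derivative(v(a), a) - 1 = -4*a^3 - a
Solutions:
 v(a) = C1 - a^4/4 - a^2/8 + a/4


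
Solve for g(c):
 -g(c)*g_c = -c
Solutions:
 g(c) = -sqrt(C1 + c^2)
 g(c) = sqrt(C1 + c^2)


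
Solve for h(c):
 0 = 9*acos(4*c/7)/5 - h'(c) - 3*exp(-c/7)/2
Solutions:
 h(c) = C1 + 9*c*acos(4*c/7)/5 - 9*sqrt(49 - 16*c^2)/20 + 21*exp(-c/7)/2


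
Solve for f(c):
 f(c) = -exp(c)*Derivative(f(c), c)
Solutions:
 f(c) = C1*exp(exp(-c))


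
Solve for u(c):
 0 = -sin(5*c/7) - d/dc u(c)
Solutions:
 u(c) = C1 + 7*cos(5*c/7)/5


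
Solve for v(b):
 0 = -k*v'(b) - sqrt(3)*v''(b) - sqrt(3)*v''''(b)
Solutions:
 v(b) = C1 + C2*exp(2^(1/3)*b*(2^(1/3)*sqrt(3)*(3*k + sqrt(9*k^2 + 4))^(1/3)/12 - 2^(1/3)*I*(3*k + sqrt(9*k^2 + 4))^(1/3)/4 + 2/((-sqrt(3) + 3*I)*(3*k + sqrt(9*k^2 + 4))^(1/3)))) + C3*exp(2^(1/3)*b*(2^(1/3)*sqrt(3)*(3*k + sqrt(9*k^2 + 4))^(1/3)/12 + 2^(1/3)*I*(3*k + sqrt(9*k^2 + 4))^(1/3)/4 - 2/((sqrt(3) + 3*I)*(3*k + sqrt(9*k^2 + 4))^(1/3)))) + C4*exp(2^(1/3)*sqrt(3)*b*(-2^(1/3)*(3*k + sqrt(9*k^2 + 4))^(1/3) + 2/(3*k + sqrt(9*k^2 + 4))^(1/3))/6)


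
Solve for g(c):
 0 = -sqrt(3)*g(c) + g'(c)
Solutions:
 g(c) = C1*exp(sqrt(3)*c)


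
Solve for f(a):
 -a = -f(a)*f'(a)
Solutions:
 f(a) = -sqrt(C1 + a^2)
 f(a) = sqrt(C1 + a^2)


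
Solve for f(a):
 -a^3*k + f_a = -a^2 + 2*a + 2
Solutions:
 f(a) = C1 + a^4*k/4 - a^3/3 + a^2 + 2*a


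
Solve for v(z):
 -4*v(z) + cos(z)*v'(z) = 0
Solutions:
 v(z) = C1*(sin(z)^2 + 2*sin(z) + 1)/(sin(z)^2 - 2*sin(z) + 1)


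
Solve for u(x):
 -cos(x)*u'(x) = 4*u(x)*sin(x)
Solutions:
 u(x) = C1*cos(x)^4


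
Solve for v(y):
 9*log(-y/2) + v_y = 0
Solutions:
 v(y) = C1 - 9*y*log(-y) + 9*y*(log(2) + 1)


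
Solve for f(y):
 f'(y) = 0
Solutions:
 f(y) = C1


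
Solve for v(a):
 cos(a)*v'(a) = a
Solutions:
 v(a) = C1 + Integral(a/cos(a), a)


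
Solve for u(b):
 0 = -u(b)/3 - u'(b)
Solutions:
 u(b) = C1*exp(-b/3)


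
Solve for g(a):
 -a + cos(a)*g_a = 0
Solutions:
 g(a) = C1 + Integral(a/cos(a), a)


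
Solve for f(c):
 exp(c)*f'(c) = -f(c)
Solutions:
 f(c) = C1*exp(exp(-c))


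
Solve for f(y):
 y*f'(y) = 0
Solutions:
 f(y) = C1


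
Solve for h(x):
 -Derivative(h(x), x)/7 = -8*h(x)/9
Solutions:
 h(x) = C1*exp(56*x/9)


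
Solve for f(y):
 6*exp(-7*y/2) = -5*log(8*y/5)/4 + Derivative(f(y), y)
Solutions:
 f(y) = C1 + 5*y*log(y)/4 + 5*y*(-log(5) - 1 + 3*log(2))/4 - 12*exp(-7*y/2)/7


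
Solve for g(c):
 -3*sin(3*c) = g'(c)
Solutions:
 g(c) = C1 + cos(3*c)


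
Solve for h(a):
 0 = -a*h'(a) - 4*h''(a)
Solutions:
 h(a) = C1 + C2*erf(sqrt(2)*a/4)


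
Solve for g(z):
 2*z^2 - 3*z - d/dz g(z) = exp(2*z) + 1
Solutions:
 g(z) = C1 + 2*z^3/3 - 3*z^2/2 - z - exp(2*z)/2


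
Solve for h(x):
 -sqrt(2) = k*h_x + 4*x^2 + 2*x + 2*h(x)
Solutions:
 h(x) = C1*exp(-2*x/k) - k^2 + 2*k*x + k/2 - 2*x^2 - x - sqrt(2)/2


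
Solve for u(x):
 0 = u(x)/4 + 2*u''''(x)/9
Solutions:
 u(x) = (C1*sin(2^(3/4)*sqrt(3)*x/4) + C2*cos(2^(3/4)*sqrt(3)*x/4))*exp(-2^(3/4)*sqrt(3)*x/4) + (C3*sin(2^(3/4)*sqrt(3)*x/4) + C4*cos(2^(3/4)*sqrt(3)*x/4))*exp(2^(3/4)*sqrt(3)*x/4)


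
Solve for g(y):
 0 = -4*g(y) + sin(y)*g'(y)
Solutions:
 g(y) = C1*(cos(y)^2 - 2*cos(y) + 1)/(cos(y)^2 + 2*cos(y) + 1)


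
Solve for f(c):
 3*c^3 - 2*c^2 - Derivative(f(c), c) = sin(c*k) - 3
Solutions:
 f(c) = C1 + 3*c^4/4 - 2*c^3/3 + 3*c + cos(c*k)/k


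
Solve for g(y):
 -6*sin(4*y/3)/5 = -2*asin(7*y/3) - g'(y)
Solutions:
 g(y) = C1 - 2*y*asin(7*y/3) - 2*sqrt(9 - 49*y^2)/7 - 9*cos(4*y/3)/10


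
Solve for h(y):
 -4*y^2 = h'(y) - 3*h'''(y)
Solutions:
 h(y) = C1 + C2*exp(-sqrt(3)*y/3) + C3*exp(sqrt(3)*y/3) - 4*y^3/3 - 24*y


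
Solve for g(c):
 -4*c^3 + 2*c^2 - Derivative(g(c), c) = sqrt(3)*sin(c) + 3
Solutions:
 g(c) = C1 - c^4 + 2*c^3/3 - 3*c + sqrt(3)*cos(c)


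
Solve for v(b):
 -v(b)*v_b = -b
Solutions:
 v(b) = -sqrt(C1 + b^2)
 v(b) = sqrt(C1 + b^2)


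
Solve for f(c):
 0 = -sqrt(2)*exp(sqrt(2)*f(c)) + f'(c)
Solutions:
 f(c) = sqrt(2)*(2*log(-1/(C1 + sqrt(2)*c)) - log(2))/4


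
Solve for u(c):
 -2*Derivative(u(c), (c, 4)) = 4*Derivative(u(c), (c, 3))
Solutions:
 u(c) = C1 + C2*c + C3*c^2 + C4*exp(-2*c)


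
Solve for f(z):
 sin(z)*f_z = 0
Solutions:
 f(z) = C1


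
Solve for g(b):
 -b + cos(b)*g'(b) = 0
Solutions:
 g(b) = C1 + Integral(b/cos(b), b)


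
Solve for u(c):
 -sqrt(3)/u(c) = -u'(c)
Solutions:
 u(c) = -sqrt(C1 + 2*sqrt(3)*c)
 u(c) = sqrt(C1 + 2*sqrt(3)*c)


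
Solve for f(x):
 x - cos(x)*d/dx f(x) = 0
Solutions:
 f(x) = C1 + Integral(x/cos(x), x)


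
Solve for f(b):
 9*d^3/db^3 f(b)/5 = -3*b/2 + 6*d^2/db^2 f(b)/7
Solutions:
 f(b) = C1 + C2*b + C3*exp(10*b/21) + 7*b^3/24 + 147*b^2/80


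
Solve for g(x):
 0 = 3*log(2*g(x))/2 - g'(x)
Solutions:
 -2*Integral(1/(log(_y) + log(2)), (_y, g(x)))/3 = C1 - x


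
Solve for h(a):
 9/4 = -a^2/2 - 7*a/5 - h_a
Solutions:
 h(a) = C1 - a^3/6 - 7*a^2/10 - 9*a/4


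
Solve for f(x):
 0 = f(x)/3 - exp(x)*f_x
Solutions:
 f(x) = C1*exp(-exp(-x)/3)


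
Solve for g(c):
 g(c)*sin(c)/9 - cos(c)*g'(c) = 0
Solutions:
 g(c) = C1/cos(c)^(1/9)


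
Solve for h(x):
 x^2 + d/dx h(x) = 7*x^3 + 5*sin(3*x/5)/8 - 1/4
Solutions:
 h(x) = C1 + 7*x^4/4 - x^3/3 - x/4 - 25*cos(3*x/5)/24


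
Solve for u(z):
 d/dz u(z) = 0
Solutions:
 u(z) = C1


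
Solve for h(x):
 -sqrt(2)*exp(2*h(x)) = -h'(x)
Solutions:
 h(x) = log(-sqrt(-1/(C1 + sqrt(2)*x))) - log(2)/2
 h(x) = log(-1/(C1 + sqrt(2)*x))/2 - log(2)/2


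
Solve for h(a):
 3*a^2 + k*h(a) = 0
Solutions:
 h(a) = -3*a^2/k


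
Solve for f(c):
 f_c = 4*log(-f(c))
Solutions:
 -li(-f(c)) = C1 + 4*c


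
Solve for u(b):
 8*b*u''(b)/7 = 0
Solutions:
 u(b) = C1 + C2*b


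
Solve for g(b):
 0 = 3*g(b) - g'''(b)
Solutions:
 g(b) = C3*exp(3^(1/3)*b) + (C1*sin(3^(5/6)*b/2) + C2*cos(3^(5/6)*b/2))*exp(-3^(1/3)*b/2)


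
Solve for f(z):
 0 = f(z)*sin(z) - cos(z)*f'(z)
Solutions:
 f(z) = C1/cos(z)


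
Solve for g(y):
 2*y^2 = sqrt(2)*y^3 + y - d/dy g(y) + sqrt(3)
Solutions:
 g(y) = C1 + sqrt(2)*y^4/4 - 2*y^3/3 + y^2/2 + sqrt(3)*y


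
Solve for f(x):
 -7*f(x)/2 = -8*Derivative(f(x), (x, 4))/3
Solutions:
 f(x) = C1*exp(-21^(1/4)*x/2) + C2*exp(21^(1/4)*x/2) + C3*sin(21^(1/4)*x/2) + C4*cos(21^(1/4)*x/2)


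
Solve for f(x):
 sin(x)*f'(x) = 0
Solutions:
 f(x) = C1


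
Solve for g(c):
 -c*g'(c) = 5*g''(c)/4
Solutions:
 g(c) = C1 + C2*erf(sqrt(10)*c/5)


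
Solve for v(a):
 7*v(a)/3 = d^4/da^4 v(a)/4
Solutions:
 v(a) = C1*exp(-sqrt(2)*3^(3/4)*7^(1/4)*a/3) + C2*exp(sqrt(2)*3^(3/4)*7^(1/4)*a/3) + C3*sin(sqrt(2)*3^(3/4)*7^(1/4)*a/3) + C4*cos(sqrt(2)*3^(3/4)*7^(1/4)*a/3)


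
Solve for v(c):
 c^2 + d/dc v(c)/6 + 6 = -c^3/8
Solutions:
 v(c) = C1 - 3*c^4/16 - 2*c^3 - 36*c


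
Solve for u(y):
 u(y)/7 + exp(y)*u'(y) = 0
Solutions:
 u(y) = C1*exp(exp(-y)/7)


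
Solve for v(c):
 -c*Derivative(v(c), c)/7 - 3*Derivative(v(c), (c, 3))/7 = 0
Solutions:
 v(c) = C1 + Integral(C2*airyai(-3^(2/3)*c/3) + C3*airybi(-3^(2/3)*c/3), c)


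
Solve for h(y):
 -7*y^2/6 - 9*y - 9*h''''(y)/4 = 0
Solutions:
 h(y) = C1 + C2*y + C3*y^2 + C4*y^3 - 7*y^6/4860 - y^5/30


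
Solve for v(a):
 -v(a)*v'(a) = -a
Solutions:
 v(a) = -sqrt(C1 + a^2)
 v(a) = sqrt(C1 + a^2)


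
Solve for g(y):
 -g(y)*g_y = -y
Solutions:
 g(y) = -sqrt(C1 + y^2)
 g(y) = sqrt(C1 + y^2)


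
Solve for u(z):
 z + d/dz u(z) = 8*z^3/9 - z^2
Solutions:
 u(z) = C1 + 2*z^4/9 - z^3/3 - z^2/2


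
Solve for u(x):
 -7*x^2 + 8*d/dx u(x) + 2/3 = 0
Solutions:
 u(x) = C1 + 7*x^3/24 - x/12


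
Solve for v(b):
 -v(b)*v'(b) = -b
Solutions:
 v(b) = -sqrt(C1 + b^2)
 v(b) = sqrt(C1 + b^2)


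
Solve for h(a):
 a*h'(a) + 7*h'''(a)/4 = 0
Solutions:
 h(a) = C1 + Integral(C2*airyai(-14^(2/3)*a/7) + C3*airybi(-14^(2/3)*a/7), a)


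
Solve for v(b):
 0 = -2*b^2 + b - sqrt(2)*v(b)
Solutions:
 v(b) = sqrt(2)*b*(1 - 2*b)/2


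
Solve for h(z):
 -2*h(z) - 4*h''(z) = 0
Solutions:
 h(z) = C1*sin(sqrt(2)*z/2) + C2*cos(sqrt(2)*z/2)


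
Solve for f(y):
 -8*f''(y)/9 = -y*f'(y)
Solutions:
 f(y) = C1 + C2*erfi(3*y/4)


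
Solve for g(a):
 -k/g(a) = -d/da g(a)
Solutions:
 g(a) = -sqrt(C1 + 2*a*k)
 g(a) = sqrt(C1 + 2*a*k)


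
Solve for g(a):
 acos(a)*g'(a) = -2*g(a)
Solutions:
 g(a) = C1*exp(-2*Integral(1/acos(a), a))


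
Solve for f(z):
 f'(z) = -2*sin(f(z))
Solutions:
 f(z) = -acos((-C1 - exp(4*z))/(C1 - exp(4*z))) + 2*pi
 f(z) = acos((-C1 - exp(4*z))/(C1 - exp(4*z)))


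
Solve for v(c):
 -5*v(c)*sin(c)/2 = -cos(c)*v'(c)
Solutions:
 v(c) = C1/cos(c)^(5/2)


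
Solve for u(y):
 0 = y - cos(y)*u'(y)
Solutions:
 u(y) = C1 + Integral(y/cos(y), y)


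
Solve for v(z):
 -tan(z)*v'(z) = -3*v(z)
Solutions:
 v(z) = C1*sin(z)^3


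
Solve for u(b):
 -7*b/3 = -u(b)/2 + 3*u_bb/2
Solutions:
 u(b) = C1*exp(-sqrt(3)*b/3) + C2*exp(sqrt(3)*b/3) + 14*b/3


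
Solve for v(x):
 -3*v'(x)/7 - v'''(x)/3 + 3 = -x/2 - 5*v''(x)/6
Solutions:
 v(x) = C1 + C2*exp(x*(35 - sqrt(217))/28) + C3*exp(x*(sqrt(217) + 35)/28) + 7*x^2/12 + 1001*x/108


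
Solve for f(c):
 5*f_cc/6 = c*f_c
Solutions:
 f(c) = C1 + C2*erfi(sqrt(15)*c/5)


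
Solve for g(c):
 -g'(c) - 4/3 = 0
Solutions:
 g(c) = C1 - 4*c/3


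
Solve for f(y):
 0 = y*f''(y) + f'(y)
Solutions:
 f(y) = C1 + C2*log(y)


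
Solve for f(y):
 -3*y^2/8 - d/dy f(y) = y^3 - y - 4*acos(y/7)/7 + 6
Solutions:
 f(y) = C1 - y^4/4 - y^3/8 + y^2/2 + 4*y*acos(y/7)/7 - 6*y - 4*sqrt(49 - y^2)/7


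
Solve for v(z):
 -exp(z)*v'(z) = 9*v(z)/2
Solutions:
 v(z) = C1*exp(9*exp(-z)/2)


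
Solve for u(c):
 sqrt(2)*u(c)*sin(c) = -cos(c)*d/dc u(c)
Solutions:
 u(c) = C1*cos(c)^(sqrt(2))


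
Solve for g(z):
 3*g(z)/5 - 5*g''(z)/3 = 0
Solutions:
 g(z) = C1*exp(-3*z/5) + C2*exp(3*z/5)


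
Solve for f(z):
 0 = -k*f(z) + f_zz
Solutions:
 f(z) = C1*exp(-sqrt(k)*z) + C2*exp(sqrt(k)*z)
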